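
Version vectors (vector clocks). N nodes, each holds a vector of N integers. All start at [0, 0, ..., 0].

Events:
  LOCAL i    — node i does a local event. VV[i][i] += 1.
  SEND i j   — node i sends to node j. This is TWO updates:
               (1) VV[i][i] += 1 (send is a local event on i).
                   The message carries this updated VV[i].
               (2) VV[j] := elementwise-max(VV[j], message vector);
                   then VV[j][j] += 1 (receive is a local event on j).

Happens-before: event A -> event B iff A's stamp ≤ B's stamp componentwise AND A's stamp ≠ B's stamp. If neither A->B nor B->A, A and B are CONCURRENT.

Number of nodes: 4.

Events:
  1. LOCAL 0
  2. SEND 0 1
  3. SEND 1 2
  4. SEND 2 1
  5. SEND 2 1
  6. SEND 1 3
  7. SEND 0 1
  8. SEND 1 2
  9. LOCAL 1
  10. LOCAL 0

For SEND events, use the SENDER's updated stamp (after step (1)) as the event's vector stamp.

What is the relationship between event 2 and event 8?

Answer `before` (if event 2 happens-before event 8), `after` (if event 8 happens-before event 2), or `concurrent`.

Initial: VV[0]=[0, 0, 0, 0]
Initial: VV[1]=[0, 0, 0, 0]
Initial: VV[2]=[0, 0, 0, 0]
Initial: VV[3]=[0, 0, 0, 0]
Event 1: LOCAL 0: VV[0][0]++ -> VV[0]=[1, 0, 0, 0]
Event 2: SEND 0->1: VV[0][0]++ -> VV[0]=[2, 0, 0, 0], msg_vec=[2, 0, 0, 0]; VV[1]=max(VV[1],msg_vec) then VV[1][1]++ -> VV[1]=[2, 1, 0, 0]
Event 3: SEND 1->2: VV[1][1]++ -> VV[1]=[2, 2, 0, 0], msg_vec=[2, 2, 0, 0]; VV[2]=max(VV[2],msg_vec) then VV[2][2]++ -> VV[2]=[2, 2, 1, 0]
Event 4: SEND 2->1: VV[2][2]++ -> VV[2]=[2, 2, 2, 0], msg_vec=[2, 2, 2, 0]; VV[1]=max(VV[1],msg_vec) then VV[1][1]++ -> VV[1]=[2, 3, 2, 0]
Event 5: SEND 2->1: VV[2][2]++ -> VV[2]=[2, 2, 3, 0], msg_vec=[2, 2, 3, 0]; VV[1]=max(VV[1],msg_vec) then VV[1][1]++ -> VV[1]=[2, 4, 3, 0]
Event 6: SEND 1->3: VV[1][1]++ -> VV[1]=[2, 5, 3, 0], msg_vec=[2, 5, 3, 0]; VV[3]=max(VV[3],msg_vec) then VV[3][3]++ -> VV[3]=[2, 5, 3, 1]
Event 7: SEND 0->1: VV[0][0]++ -> VV[0]=[3, 0, 0, 0], msg_vec=[3, 0, 0, 0]; VV[1]=max(VV[1],msg_vec) then VV[1][1]++ -> VV[1]=[3, 6, 3, 0]
Event 8: SEND 1->2: VV[1][1]++ -> VV[1]=[3, 7, 3, 0], msg_vec=[3, 7, 3, 0]; VV[2]=max(VV[2],msg_vec) then VV[2][2]++ -> VV[2]=[3, 7, 4, 0]
Event 9: LOCAL 1: VV[1][1]++ -> VV[1]=[3, 8, 3, 0]
Event 10: LOCAL 0: VV[0][0]++ -> VV[0]=[4, 0, 0, 0]
Event 2 stamp: [2, 0, 0, 0]
Event 8 stamp: [3, 7, 3, 0]
[2, 0, 0, 0] <= [3, 7, 3, 0]? True
[3, 7, 3, 0] <= [2, 0, 0, 0]? False
Relation: before

Answer: before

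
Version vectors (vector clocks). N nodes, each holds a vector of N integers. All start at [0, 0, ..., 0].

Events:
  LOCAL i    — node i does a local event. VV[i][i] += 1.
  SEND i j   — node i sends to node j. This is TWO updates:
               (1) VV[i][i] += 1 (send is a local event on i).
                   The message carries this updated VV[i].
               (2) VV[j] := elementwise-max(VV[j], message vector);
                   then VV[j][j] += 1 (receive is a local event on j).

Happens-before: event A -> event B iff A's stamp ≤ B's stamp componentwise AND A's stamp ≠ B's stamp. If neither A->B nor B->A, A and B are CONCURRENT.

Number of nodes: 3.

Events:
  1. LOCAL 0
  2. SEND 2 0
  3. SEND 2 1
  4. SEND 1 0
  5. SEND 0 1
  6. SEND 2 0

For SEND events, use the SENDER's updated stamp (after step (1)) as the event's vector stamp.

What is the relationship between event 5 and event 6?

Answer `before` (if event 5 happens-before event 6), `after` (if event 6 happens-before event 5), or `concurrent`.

Answer: concurrent

Derivation:
Initial: VV[0]=[0, 0, 0]
Initial: VV[1]=[0, 0, 0]
Initial: VV[2]=[0, 0, 0]
Event 1: LOCAL 0: VV[0][0]++ -> VV[0]=[1, 0, 0]
Event 2: SEND 2->0: VV[2][2]++ -> VV[2]=[0, 0, 1], msg_vec=[0, 0, 1]; VV[0]=max(VV[0],msg_vec) then VV[0][0]++ -> VV[0]=[2, 0, 1]
Event 3: SEND 2->1: VV[2][2]++ -> VV[2]=[0, 0, 2], msg_vec=[0, 0, 2]; VV[1]=max(VV[1],msg_vec) then VV[1][1]++ -> VV[1]=[0, 1, 2]
Event 4: SEND 1->0: VV[1][1]++ -> VV[1]=[0, 2, 2], msg_vec=[0, 2, 2]; VV[0]=max(VV[0],msg_vec) then VV[0][0]++ -> VV[0]=[3, 2, 2]
Event 5: SEND 0->1: VV[0][0]++ -> VV[0]=[4, 2, 2], msg_vec=[4, 2, 2]; VV[1]=max(VV[1],msg_vec) then VV[1][1]++ -> VV[1]=[4, 3, 2]
Event 6: SEND 2->0: VV[2][2]++ -> VV[2]=[0, 0, 3], msg_vec=[0, 0, 3]; VV[0]=max(VV[0],msg_vec) then VV[0][0]++ -> VV[0]=[5, 2, 3]
Event 5 stamp: [4, 2, 2]
Event 6 stamp: [0, 0, 3]
[4, 2, 2] <= [0, 0, 3]? False
[0, 0, 3] <= [4, 2, 2]? False
Relation: concurrent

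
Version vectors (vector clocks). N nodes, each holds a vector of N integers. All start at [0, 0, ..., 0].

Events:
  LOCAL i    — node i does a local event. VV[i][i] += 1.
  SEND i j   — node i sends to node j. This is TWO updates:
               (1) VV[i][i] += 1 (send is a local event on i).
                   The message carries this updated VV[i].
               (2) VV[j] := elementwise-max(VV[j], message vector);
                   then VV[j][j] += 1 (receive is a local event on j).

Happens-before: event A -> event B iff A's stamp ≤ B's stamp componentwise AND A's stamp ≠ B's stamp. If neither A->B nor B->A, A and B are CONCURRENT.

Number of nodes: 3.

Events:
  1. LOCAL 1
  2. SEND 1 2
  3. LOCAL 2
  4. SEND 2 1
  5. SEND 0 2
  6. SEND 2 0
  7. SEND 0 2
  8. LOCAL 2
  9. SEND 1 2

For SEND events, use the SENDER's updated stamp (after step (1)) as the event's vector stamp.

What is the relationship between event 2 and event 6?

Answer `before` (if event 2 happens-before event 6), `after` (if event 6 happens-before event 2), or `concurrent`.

Answer: before

Derivation:
Initial: VV[0]=[0, 0, 0]
Initial: VV[1]=[0, 0, 0]
Initial: VV[2]=[0, 0, 0]
Event 1: LOCAL 1: VV[1][1]++ -> VV[1]=[0, 1, 0]
Event 2: SEND 1->2: VV[1][1]++ -> VV[1]=[0, 2, 0], msg_vec=[0, 2, 0]; VV[2]=max(VV[2],msg_vec) then VV[2][2]++ -> VV[2]=[0, 2, 1]
Event 3: LOCAL 2: VV[2][2]++ -> VV[2]=[0, 2, 2]
Event 4: SEND 2->1: VV[2][2]++ -> VV[2]=[0, 2, 3], msg_vec=[0, 2, 3]; VV[1]=max(VV[1],msg_vec) then VV[1][1]++ -> VV[1]=[0, 3, 3]
Event 5: SEND 0->2: VV[0][0]++ -> VV[0]=[1, 0, 0], msg_vec=[1, 0, 0]; VV[2]=max(VV[2],msg_vec) then VV[2][2]++ -> VV[2]=[1, 2, 4]
Event 6: SEND 2->0: VV[2][2]++ -> VV[2]=[1, 2, 5], msg_vec=[1, 2, 5]; VV[0]=max(VV[0],msg_vec) then VV[0][0]++ -> VV[0]=[2, 2, 5]
Event 7: SEND 0->2: VV[0][0]++ -> VV[0]=[3, 2, 5], msg_vec=[3, 2, 5]; VV[2]=max(VV[2],msg_vec) then VV[2][2]++ -> VV[2]=[3, 2, 6]
Event 8: LOCAL 2: VV[2][2]++ -> VV[2]=[3, 2, 7]
Event 9: SEND 1->2: VV[1][1]++ -> VV[1]=[0, 4, 3], msg_vec=[0, 4, 3]; VV[2]=max(VV[2],msg_vec) then VV[2][2]++ -> VV[2]=[3, 4, 8]
Event 2 stamp: [0, 2, 0]
Event 6 stamp: [1, 2, 5]
[0, 2, 0] <= [1, 2, 5]? True
[1, 2, 5] <= [0, 2, 0]? False
Relation: before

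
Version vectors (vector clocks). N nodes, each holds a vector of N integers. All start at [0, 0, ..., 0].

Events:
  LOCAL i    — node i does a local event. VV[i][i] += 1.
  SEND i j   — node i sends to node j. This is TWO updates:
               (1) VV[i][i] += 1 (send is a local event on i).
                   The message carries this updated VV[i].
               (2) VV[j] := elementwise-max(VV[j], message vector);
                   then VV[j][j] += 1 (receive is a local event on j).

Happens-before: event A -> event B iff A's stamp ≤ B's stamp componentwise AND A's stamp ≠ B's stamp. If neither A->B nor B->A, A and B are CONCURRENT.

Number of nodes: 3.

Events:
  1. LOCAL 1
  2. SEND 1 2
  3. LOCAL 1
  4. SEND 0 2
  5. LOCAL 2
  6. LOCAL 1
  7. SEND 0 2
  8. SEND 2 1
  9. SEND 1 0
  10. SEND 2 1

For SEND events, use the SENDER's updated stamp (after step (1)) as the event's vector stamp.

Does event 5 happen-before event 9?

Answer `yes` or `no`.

Answer: yes

Derivation:
Initial: VV[0]=[0, 0, 0]
Initial: VV[1]=[0, 0, 0]
Initial: VV[2]=[0, 0, 0]
Event 1: LOCAL 1: VV[1][1]++ -> VV[1]=[0, 1, 0]
Event 2: SEND 1->2: VV[1][1]++ -> VV[1]=[0, 2, 0], msg_vec=[0, 2, 0]; VV[2]=max(VV[2],msg_vec) then VV[2][2]++ -> VV[2]=[0, 2, 1]
Event 3: LOCAL 1: VV[1][1]++ -> VV[1]=[0, 3, 0]
Event 4: SEND 0->2: VV[0][0]++ -> VV[0]=[1, 0, 0], msg_vec=[1, 0, 0]; VV[2]=max(VV[2],msg_vec) then VV[2][2]++ -> VV[2]=[1, 2, 2]
Event 5: LOCAL 2: VV[2][2]++ -> VV[2]=[1, 2, 3]
Event 6: LOCAL 1: VV[1][1]++ -> VV[1]=[0, 4, 0]
Event 7: SEND 0->2: VV[0][0]++ -> VV[0]=[2, 0, 0], msg_vec=[2, 0, 0]; VV[2]=max(VV[2],msg_vec) then VV[2][2]++ -> VV[2]=[2, 2, 4]
Event 8: SEND 2->1: VV[2][2]++ -> VV[2]=[2, 2, 5], msg_vec=[2, 2, 5]; VV[1]=max(VV[1],msg_vec) then VV[1][1]++ -> VV[1]=[2, 5, 5]
Event 9: SEND 1->0: VV[1][1]++ -> VV[1]=[2, 6, 5], msg_vec=[2, 6, 5]; VV[0]=max(VV[0],msg_vec) then VV[0][0]++ -> VV[0]=[3, 6, 5]
Event 10: SEND 2->1: VV[2][2]++ -> VV[2]=[2, 2, 6], msg_vec=[2, 2, 6]; VV[1]=max(VV[1],msg_vec) then VV[1][1]++ -> VV[1]=[2, 7, 6]
Event 5 stamp: [1, 2, 3]
Event 9 stamp: [2, 6, 5]
[1, 2, 3] <= [2, 6, 5]? True. Equal? False. Happens-before: True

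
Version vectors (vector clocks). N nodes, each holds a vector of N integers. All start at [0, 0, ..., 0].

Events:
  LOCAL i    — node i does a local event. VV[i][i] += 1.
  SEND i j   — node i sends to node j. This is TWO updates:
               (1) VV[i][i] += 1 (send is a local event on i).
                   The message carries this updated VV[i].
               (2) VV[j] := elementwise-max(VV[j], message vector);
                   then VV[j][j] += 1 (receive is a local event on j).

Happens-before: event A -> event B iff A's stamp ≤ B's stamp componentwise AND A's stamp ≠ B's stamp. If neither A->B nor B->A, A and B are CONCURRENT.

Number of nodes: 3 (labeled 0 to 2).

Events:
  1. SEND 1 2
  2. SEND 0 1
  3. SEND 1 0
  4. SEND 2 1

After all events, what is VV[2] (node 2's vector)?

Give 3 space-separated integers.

Answer: 0 1 2

Derivation:
Initial: VV[0]=[0, 0, 0]
Initial: VV[1]=[0, 0, 0]
Initial: VV[2]=[0, 0, 0]
Event 1: SEND 1->2: VV[1][1]++ -> VV[1]=[0, 1, 0], msg_vec=[0, 1, 0]; VV[2]=max(VV[2],msg_vec) then VV[2][2]++ -> VV[2]=[0, 1, 1]
Event 2: SEND 0->1: VV[0][0]++ -> VV[0]=[1, 0, 0], msg_vec=[1, 0, 0]; VV[1]=max(VV[1],msg_vec) then VV[1][1]++ -> VV[1]=[1, 2, 0]
Event 3: SEND 1->0: VV[1][1]++ -> VV[1]=[1, 3, 0], msg_vec=[1, 3, 0]; VV[0]=max(VV[0],msg_vec) then VV[0][0]++ -> VV[0]=[2, 3, 0]
Event 4: SEND 2->1: VV[2][2]++ -> VV[2]=[0, 1, 2], msg_vec=[0, 1, 2]; VV[1]=max(VV[1],msg_vec) then VV[1][1]++ -> VV[1]=[1, 4, 2]
Final vectors: VV[0]=[2, 3, 0]; VV[1]=[1, 4, 2]; VV[2]=[0, 1, 2]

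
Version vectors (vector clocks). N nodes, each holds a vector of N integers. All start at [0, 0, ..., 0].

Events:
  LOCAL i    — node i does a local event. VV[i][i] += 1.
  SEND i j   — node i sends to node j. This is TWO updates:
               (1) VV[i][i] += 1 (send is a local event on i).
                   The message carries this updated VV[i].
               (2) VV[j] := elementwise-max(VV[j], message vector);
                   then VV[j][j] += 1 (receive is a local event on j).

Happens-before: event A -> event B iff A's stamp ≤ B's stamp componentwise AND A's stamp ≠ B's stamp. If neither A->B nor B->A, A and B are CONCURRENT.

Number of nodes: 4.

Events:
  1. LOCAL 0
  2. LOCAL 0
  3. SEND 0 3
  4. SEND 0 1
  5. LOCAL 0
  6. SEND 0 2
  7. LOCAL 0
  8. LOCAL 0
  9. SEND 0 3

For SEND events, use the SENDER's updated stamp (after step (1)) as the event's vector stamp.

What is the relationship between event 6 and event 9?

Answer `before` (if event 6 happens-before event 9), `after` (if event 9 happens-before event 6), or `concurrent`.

Initial: VV[0]=[0, 0, 0, 0]
Initial: VV[1]=[0, 0, 0, 0]
Initial: VV[2]=[0, 0, 0, 0]
Initial: VV[3]=[0, 0, 0, 0]
Event 1: LOCAL 0: VV[0][0]++ -> VV[0]=[1, 0, 0, 0]
Event 2: LOCAL 0: VV[0][0]++ -> VV[0]=[2, 0, 0, 0]
Event 3: SEND 0->3: VV[0][0]++ -> VV[0]=[3, 0, 0, 0], msg_vec=[3, 0, 0, 0]; VV[3]=max(VV[3],msg_vec) then VV[3][3]++ -> VV[3]=[3, 0, 0, 1]
Event 4: SEND 0->1: VV[0][0]++ -> VV[0]=[4, 0, 0, 0], msg_vec=[4, 0, 0, 0]; VV[1]=max(VV[1],msg_vec) then VV[1][1]++ -> VV[1]=[4, 1, 0, 0]
Event 5: LOCAL 0: VV[0][0]++ -> VV[0]=[5, 0, 0, 0]
Event 6: SEND 0->2: VV[0][0]++ -> VV[0]=[6, 0, 0, 0], msg_vec=[6, 0, 0, 0]; VV[2]=max(VV[2],msg_vec) then VV[2][2]++ -> VV[2]=[6, 0, 1, 0]
Event 7: LOCAL 0: VV[0][0]++ -> VV[0]=[7, 0, 0, 0]
Event 8: LOCAL 0: VV[0][0]++ -> VV[0]=[8, 0, 0, 0]
Event 9: SEND 0->3: VV[0][0]++ -> VV[0]=[9, 0, 0, 0], msg_vec=[9, 0, 0, 0]; VV[3]=max(VV[3],msg_vec) then VV[3][3]++ -> VV[3]=[9, 0, 0, 2]
Event 6 stamp: [6, 0, 0, 0]
Event 9 stamp: [9, 0, 0, 0]
[6, 0, 0, 0] <= [9, 0, 0, 0]? True
[9, 0, 0, 0] <= [6, 0, 0, 0]? False
Relation: before

Answer: before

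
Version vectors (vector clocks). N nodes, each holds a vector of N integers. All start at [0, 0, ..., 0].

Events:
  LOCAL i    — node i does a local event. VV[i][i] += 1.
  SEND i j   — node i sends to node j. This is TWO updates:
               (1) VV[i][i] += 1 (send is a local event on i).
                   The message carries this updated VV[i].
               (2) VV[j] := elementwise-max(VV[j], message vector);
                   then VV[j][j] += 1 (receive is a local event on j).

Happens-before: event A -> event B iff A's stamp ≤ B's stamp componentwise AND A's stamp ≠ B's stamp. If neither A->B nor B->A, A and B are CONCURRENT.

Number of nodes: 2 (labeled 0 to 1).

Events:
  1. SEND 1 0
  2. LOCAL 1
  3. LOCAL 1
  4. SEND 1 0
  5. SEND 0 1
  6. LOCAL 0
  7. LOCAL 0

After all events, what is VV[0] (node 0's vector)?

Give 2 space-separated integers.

Initial: VV[0]=[0, 0]
Initial: VV[1]=[0, 0]
Event 1: SEND 1->0: VV[1][1]++ -> VV[1]=[0, 1], msg_vec=[0, 1]; VV[0]=max(VV[0],msg_vec) then VV[0][0]++ -> VV[0]=[1, 1]
Event 2: LOCAL 1: VV[1][1]++ -> VV[1]=[0, 2]
Event 3: LOCAL 1: VV[1][1]++ -> VV[1]=[0, 3]
Event 4: SEND 1->0: VV[1][1]++ -> VV[1]=[0, 4], msg_vec=[0, 4]; VV[0]=max(VV[0],msg_vec) then VV[0][0]++ -> VV[0]=[2, 4]
Event 5: SEND 0->1: VV[0][0]++ -> VV[0]=[3, 4], msg_vec=[3, 4]; VV[1]=max(VV[1],msg_vec) then VV[1][1]++ -> VV[1]=[3, 5]
Event 6: LOCAL 0: VV[0][0]++ -> VV[0]=[4, 4]
Event 7: LOCAL 0: VV[0][0]++ -> VV[0]=[5, 4]
Final vectors: VV[0]=[5, 4]; VV[1]=[3, 5]

Answer: 5 4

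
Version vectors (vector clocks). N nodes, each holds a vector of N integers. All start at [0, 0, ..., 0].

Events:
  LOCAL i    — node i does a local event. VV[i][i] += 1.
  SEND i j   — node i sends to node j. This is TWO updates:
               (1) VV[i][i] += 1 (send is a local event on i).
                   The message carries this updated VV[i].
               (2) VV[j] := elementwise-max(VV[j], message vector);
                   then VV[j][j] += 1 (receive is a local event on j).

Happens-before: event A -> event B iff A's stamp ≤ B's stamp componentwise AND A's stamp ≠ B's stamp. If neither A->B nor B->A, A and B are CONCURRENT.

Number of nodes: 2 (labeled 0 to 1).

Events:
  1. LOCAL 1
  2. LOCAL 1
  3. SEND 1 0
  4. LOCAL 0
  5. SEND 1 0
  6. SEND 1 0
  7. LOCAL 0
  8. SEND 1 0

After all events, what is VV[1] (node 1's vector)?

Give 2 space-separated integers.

Initial: VV[0]=[0, 0]
Initial: VV[1]=[0, 0]
Event 1: LOCAL 1: VV[1][1]++ -> VV[1]=[0, 1]
Event 2: LOCAL 1: VV[1][1]++ -> VV[1]=[0, 2]
Event 3: SEND 1->0: VV[1][1]++ -> VV[1]=[0, 3], msg_vec=[0, 3]; VV[0]=max(VV[0],msg_vec) then VV[0][0]++ -> VV[0]=[1, 3]
Event 4: LOCAL 0: VV[0][0]++ -> VV[0]=[2, 3]
Event 5: SEND 1->0: VV[1][1]++ -> VV[1]=[0, 4], msg_vec=[0, 4]; VV[0]=max(VV[0],msg_vec) then VV[0][0]++ -> VV[0]=[3, 4]
Event 6: SEND 1->0: VV[1][1]++ -> VV[1]=[0, 5], msg_vec=[0, 5]; VV[0]=max(VV[0],msg_vec) then VV[0][0]++ -> VV[0]=[4, 5]
Event 7: LOCAL 0: VV[0][0]++ -> VV[0]=[5, 5]
Event 8: SEND 1->0: VV[1][1]++ -> VV[1]=[0, 6], msg_vec=[0, 6]; VV[0]=max(VV[0],msg_vec) then VV[0][0]++ -> VV[0]=[6, 6]
Final vectors: VV[0]=[6, 6]; VV[1]=[0, 6]

Answer: 0 6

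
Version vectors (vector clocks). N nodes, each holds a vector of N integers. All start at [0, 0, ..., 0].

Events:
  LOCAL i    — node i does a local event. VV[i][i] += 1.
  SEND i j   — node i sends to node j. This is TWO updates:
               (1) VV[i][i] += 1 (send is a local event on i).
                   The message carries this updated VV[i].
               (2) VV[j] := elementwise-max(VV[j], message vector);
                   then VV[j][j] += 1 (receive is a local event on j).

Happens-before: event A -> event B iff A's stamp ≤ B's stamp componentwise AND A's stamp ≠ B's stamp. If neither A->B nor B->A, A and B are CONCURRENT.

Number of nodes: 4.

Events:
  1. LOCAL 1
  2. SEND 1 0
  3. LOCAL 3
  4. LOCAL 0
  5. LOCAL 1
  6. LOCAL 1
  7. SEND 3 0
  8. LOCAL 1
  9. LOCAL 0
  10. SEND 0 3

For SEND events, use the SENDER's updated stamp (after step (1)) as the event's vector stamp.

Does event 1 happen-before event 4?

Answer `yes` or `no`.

Answer: yes

Derivation:
Initial: VV[0]=[0, 0, 0, 0]
Initial: VV[1]=[0, 0, 0, 0]
Initial: VV[2]=[0, 0, 0, 0]
Initial: VV[3]=[0, 0, 0, 0]
Event 1: LOCAL 1: VV[1][1]++ -> VV[1]=[0, 1, 0, 0]
Event 2: SEND 1->0: VV[1][1]++ -> VV[1]=[0, 2, 0, 0], msg_vec=[0, 2, 0, 0]; VV[0]=max(VV[0],msg_vec) then VV[0][0]++ -> VV[0]=[1, 2, 0, 0]
Event 3: LOCAL 3: VV[3][3]++ -> VV[3]=[0, 0, 0, 1]
Event 4: LOCAL 0: VV[0][0]++ -> VV[0]=[2, 2, 0, 0]
Event 5: LOCAL 1: VV[1][1]++ -> VV[1]=[0, 3, 0, 0]
Event 6: LOCAL 1: VV[1][1]++ -> VV[1]=[0, 4, 0, 0]
Event 7: SEND 3->0: VV[3][3]++ -> VV[3]=[0, 0, 0, 2], msg_vec=[0, 0, 0, 2]; VV[0]=max(VV[0],msg_vec) then VV[0][0]++ -> VV[0]=[3, 2, 0, 2]
Event 8: LOCAL 1: VV[1][1]++ -> VV[1]=[0, 5, 0, 0]
Event 9: LOCAL 0: VV[0][0]++ -> VV[0]=[4, 2, 0, 2]
Event 10: SEND 0->3: VV[0][0]++ -> VV[0]=[5, 2, 0, 2], msg_vec=[5, 2, 0, 2]; VV[3]=max(VV[3],msg_vec) then VV[3][3]++ -> VV[3]=[5, 2, 0, 3]
Event 1 stamp: [0, 1, 0, 0]
Event 4 stamp: [2, 2, 0, 0]
[0, 1, 0, 0] <= [2, 2, 0, 0]? True. Equal? False. Happens-before: True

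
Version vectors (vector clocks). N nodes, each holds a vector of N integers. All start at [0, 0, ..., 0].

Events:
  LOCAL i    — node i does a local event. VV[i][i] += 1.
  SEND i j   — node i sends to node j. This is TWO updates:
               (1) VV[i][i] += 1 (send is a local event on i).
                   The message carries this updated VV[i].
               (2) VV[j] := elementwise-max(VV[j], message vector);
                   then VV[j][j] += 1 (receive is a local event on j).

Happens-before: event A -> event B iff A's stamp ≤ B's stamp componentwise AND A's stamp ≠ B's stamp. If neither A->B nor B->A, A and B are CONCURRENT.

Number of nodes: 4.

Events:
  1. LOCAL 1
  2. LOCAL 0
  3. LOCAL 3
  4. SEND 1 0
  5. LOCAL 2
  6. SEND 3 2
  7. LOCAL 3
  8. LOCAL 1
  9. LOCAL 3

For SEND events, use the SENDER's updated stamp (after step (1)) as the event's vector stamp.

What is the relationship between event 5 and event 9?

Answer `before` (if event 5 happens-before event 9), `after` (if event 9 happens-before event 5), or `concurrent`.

Answer: concurrent

Derivation:
Initial: VV[0]=[0, 0, 0, 0]
Initial: VV[1]=[0, 0, 0, 0]
Initial: VV[2]=[0, 0, 0, 0]
Initial: VV[3]=[0, 0, 0, 0]
Event 1: LOCAL 1: VV[1][1]++ -> VV[1]=[0, 1, 0, 0]
Event 2: LOCAL 0: VV[0][0]++ -> VV[0]=[1, 0, 0, 0]
Event 3: LOCAL 3: VV[3][3]++ -> VV[3]=[0, 0, 0, 1]
Event 4: SEND 1->0: VV[1][1]++ -> VV[1]=[0, 2, 0, 0], msg_vec=[0, 2, 0, 0]; VV[0]=max(VV[0],msg_vec) then VV[0][0]++ -> VV[0]=[2, 2, 0, 0]
Event 5: LOCAL 2: VV[2][2]++ -> VV[2]=[0, 0, 1, 0]
Event 6: SEND 3->2: VV[3][3]++ -> VV[3]=[0, 0, 0, 2], msg_vec=[0, 0, 0, 2]; VV[2]=max(VV[2],msg_vec) then VV[2][2]++ -> VV[2]=[0, 0, 2, 2]
Event 7: LOCAL 3: VV[3][3]++ -> VV[3]=[0, 0, 0, 3]
Event 8: LOCAL 1: VV[1][1]++ -> VV[1]=[0, 3, 0, 0]
Event 9: LOCAL 3: VV[3][3]++ -> VV[3]=[0, 0, 0, 4]
Event 5 stamp: [0, 0, 1, 0]
Event 9 stamp: [0, 0, 0, 4]
[0, 0, 1, 0] <= [0, 0, 0, 4]? False
[0, 0, 0, 4] <= [0, 0, 1, 0]? False
Relation: concurrent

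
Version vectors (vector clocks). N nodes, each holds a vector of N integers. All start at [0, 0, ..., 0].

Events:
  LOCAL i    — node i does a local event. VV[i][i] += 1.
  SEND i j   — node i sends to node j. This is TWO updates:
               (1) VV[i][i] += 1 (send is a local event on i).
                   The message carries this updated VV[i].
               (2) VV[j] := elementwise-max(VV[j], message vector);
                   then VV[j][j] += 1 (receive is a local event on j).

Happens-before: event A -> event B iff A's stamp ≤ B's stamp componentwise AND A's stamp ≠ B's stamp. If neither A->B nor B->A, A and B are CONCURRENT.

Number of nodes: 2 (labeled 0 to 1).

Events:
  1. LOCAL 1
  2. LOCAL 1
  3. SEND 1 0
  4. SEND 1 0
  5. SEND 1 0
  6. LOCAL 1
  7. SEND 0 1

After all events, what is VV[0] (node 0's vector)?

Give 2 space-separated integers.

Initial: VV[0]=[0, 0]
Initial: VV[1]=[0, 0]
Event 1: LOCAL 1: VV[1][1]++ -> VV[1]=[0, 1]
Event 2: LOCAL 1: VV[1][1]++ -> VV[1]=[0, 2]
Event 3: SEND 1->0: VV[1][1]++ -> VV[1]=[0, 3], msg_vec=[0, 3]; VV[0]=max(VV[0],msg_vec) then VV[0][0]++ -> VV[0]=[1, 3]
Event 4: SEND 1->0: VV[1][1]++ -> VV[1]=[0, 4], msg_vec=[0, 4]; VV[0]=max(VV[0],msg_vec) then VV[0][0]++ -> VV[0]=[2, 4]
Event 5: SEND 1->0: VV[1][1]++ -> VV[1]=[0, 5], msg_vec=[0, 5]; VV[0]=max(VV[0],msg_vec) then VV[0][0]++ -> VV[0]=[3, 5]
Event 6: LOCAL 1: VV[1][1]++ -> VV[1]=[0, 6]
Event 7: SEND 0->1: VV[0][0]++ -> VV[0]=[4, 5], msg_vec=[4, 5]; VV[1]=max(VV[1],msg_vec) then VV[1][1]++ -> VV[1]=[4, 7]
Final vectors: VV[0]=[4, 5]; VV[1]=[4, 7]

Answer: 4 5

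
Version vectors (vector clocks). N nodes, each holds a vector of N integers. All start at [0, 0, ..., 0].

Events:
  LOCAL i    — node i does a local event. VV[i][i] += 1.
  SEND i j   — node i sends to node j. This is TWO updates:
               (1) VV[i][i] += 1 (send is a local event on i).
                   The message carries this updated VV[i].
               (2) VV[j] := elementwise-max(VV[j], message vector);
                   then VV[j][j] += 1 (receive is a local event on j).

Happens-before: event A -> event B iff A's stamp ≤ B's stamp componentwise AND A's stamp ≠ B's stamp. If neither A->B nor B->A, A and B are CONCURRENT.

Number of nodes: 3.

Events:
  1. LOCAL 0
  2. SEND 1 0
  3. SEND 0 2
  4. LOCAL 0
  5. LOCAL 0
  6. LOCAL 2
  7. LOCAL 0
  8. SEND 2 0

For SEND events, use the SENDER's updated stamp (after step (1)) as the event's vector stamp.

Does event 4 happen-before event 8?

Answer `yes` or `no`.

Answer: no

Derivation:
Initial: VV[0]=[0, 0, 0]
Initial: VV[1]=[0, 0, 0]
Initial: VV[2]=[0, 0, 0]
Event 1: LOCAL 0: VV[0][0]++ -> VV[0]=[1, 0, 0]
Event 2: SEND 1->0: VV[1][1]++ -> VV[1]=[0, 1, 0], msg_vec=[0, 1, 0]; VV[0]=max(VV[0],msg_vec) then VV[0][0]++ -> VV[0]=[2, 1, 0]
Event 3: SEND 0->2: VV[0][0]++ -> VV[0]=[3, 1, 0], msg_vec=[3, 1, 0]; VV[2]=max(VV[2],msg_vec) then VV[2][2]++ -> VV[2]=[3, 1, 1]
Event 4: LOCAL 0: VV[0][0]++ -> VV[0]=[4, 1, 0]
Event 5: LOCAL 0: VV[0][0]++ -> VV[0]=[5, 1, 0]
Event 6: LOCAL 2: VV[2][2]++ -> VV[2]=[3, 1, 2]
Event 7: LOCAL 0: VV[0][0]++ -> VV[0]=[6, 1, 0]
Event 8: SEND 2->0: VV[2][2]++ -> VV[2]=[3, 1, 3], msg_vec=[3, 1, 3]; VV[0]=max(VV[0],msg_vec) then VV[0][0]++ -> VV[0]=[7, 1, 3]
Event 4 stamp: [4, 1, 0]
Event 8 stamp: [3, 1, 3]
[4, 1, 0] <= [3, 1, 3]? False. Equal? False. Happens-before: False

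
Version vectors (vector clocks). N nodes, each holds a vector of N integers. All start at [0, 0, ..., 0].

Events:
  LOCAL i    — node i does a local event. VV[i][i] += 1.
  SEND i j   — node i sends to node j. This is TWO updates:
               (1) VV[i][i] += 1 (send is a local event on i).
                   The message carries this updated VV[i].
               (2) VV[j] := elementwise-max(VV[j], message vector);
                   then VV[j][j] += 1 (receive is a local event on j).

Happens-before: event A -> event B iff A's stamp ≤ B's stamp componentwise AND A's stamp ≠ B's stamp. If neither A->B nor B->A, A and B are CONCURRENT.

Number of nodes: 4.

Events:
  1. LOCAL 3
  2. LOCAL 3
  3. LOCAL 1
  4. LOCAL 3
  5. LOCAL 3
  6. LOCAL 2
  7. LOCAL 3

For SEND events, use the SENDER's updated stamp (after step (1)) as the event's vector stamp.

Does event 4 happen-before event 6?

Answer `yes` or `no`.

Initial: VV[0]=[0, 0, 0, 0]
Initial: VV[1]=[0, 0, 0, 0]
Initial: VV[2]=[0, 0, 0, 0]
Initial: VV[3]=[0, 0, 0, 0]
Event 1: LOCAL 3: VV[3][3]++ -> VV[3]=[0, 0, 0, 1]
Event 2: LOCAL 3: VV[3][3]++ -> VV[3]=[0, 0, 0, 2]
Event 3: LOCAL 1: VV[1][1]++ -> VV[1]=[0, 1, 0, 0]
Event 4: LOCAL 3: VV[3][3]++ -> VV[3]=[0, 0, 0, 3]
Event 5: LOCAL 3: VV[3][3]++ -> VV[3]=[0, 0, 0, 4]
Event 6: LOCAL 2: VV[2][2]++ -> VV[2]=[0, 0, 1, 0]
Event 7: LOCAL 3: VV[3][3]++ -> VV[3]=[0, 0, 0, 5]
Event 4 stamp: [0, 0, 0, 3]
Event 6 stamp: [0, 0, 1, 0]
[0, 0, 0, 3] <= [0, 0, 1, 0]? False. Equal? False. Happens-before: False

Answer: no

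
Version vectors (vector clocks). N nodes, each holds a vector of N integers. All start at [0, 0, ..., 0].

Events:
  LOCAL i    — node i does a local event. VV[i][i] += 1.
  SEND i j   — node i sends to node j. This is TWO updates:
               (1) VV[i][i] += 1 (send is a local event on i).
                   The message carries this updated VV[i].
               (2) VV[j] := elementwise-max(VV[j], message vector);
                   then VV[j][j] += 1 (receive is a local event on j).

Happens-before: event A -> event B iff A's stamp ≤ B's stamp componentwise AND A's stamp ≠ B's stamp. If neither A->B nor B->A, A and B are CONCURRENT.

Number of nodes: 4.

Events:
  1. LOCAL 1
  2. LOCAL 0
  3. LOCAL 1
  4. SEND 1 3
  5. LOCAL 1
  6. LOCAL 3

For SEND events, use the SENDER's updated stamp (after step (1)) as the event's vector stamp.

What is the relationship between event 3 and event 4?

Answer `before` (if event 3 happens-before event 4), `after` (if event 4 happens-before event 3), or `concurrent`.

Initial: VV[0]=[0, 0, 0, 0]
Initial: VV[1]=[0, 0, 0, 0]
Initial: VV[2]=[0, 0, 0, 0]
Initial: VV[3]=[0, 0, 0, 0]
Event 1: LOCAL 1: VV[1][1]++ -> VV[1]=[0, 1, 0, 0]
Event 2: LOCAL 0: VV[0][0]++ -> VV[0]=[1, 0, 0, 0]
Event 3: LOCAL 1: VV[1][1]++ -> VV[1]=[0, 2, 0, 0]
Event 4: SEND 1->3: VV[1][1]++ -> VV[1]=[0, 3, 0, 0], msg_vec=[0, 3, 0, 0]; VV[3]=max(VV[3],msg_vec) then VV[3][3]++ -> VV[3]=[0, 3, 0, 1]
Event 5: LOCAL 1: VV[1][1]++ -> VV[1]=[0, 4, 0, 0]
Event 6: LOCAL 3: VV[3][3]++ -> VV[3]=[0, 3, 0, 2]
Event 3 stamp: [0, 2, 0, 0]
Event 4 stamp: [0, 3, 0, 0]
[0, 2, 0, 0] <= [0, 3, 0, 0]? True
[0, 3, 0, 0] <= [0, 2, 0, 0]? False
Relation: before

Answer: before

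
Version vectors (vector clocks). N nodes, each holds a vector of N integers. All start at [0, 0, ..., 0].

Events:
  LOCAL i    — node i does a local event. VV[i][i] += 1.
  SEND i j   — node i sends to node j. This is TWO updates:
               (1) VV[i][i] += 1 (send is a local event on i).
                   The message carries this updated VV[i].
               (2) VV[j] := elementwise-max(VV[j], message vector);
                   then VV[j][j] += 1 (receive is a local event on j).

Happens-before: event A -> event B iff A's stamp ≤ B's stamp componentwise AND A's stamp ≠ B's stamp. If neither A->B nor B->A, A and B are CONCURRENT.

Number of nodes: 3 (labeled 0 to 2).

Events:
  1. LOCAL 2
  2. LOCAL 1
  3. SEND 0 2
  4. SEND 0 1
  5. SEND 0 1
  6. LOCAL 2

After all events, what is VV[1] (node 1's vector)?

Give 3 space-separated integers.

Answer: 3 3 0

Derivation:
Initial: VV[0]=[0, 0, 0]
Initial: VV[1]=[0, 0, 0]
Initial: VV[2]=[0, 0, 0]
Event 1: LOCAL 2: VV[2][2]++ -> VV[2]=[0, 0, 1]
Event 2: LOCAL 1: VV[1][1]++ -> VV[1]=[0, 1, 0]
Event 3: SEND 0->2: VV[0][0]++ -> VV[0]=[1, 0, 0], msg_vec=[1, 0, 0]; VV[2]=max(VV[2],msg_vec) then VV[2][2]++ -> VV[2]=[1, 0, 2]
Event 4: SEND 0->1: VV[0][0]++ -> VV[0]=[2, 0, 0], msg_vec=[2, 0, 0]; VV[1]=max(VV[1],msg_vec) then VV[1][1]++ -> VV[1]=[2, 2, 0]
Event 5: SEND 0->1: VV[0][0]++ -> VV[0]=[3, 0, 0], msg_vec=[3, 0, 0]; VV[1]=max(VV[1],msg_vec) then VV[1][1]++ -> VV[1]=[3, 3, 0]
Event 6: LOCAL 2: VV[2][2]++ -> VV[2]=[1, 0, 3]
Final vectors: VV[0]=[3, 0, 0]; VV[1]=[3, 3, 0]; VV[2]=[1, 0, 3]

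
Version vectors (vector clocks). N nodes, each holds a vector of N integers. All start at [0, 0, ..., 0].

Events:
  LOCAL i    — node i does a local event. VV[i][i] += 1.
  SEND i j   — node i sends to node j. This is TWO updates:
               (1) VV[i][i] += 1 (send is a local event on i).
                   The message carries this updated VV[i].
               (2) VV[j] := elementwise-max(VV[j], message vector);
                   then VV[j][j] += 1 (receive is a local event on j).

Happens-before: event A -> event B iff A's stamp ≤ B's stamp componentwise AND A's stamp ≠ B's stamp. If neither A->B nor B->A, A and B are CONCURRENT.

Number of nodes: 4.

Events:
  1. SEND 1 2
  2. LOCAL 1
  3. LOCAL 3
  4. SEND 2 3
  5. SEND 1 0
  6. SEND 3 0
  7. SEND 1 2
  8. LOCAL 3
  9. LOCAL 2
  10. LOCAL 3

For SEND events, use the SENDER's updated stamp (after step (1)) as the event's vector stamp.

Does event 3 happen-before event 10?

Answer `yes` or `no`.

Answer: yes

Derivation:
Initial: VV[0]=[0, 0, 0, 0]
Initial: VV[1]=[0, 0, 0, 0]
Initial: VV[2]=[0, 0, 0, 0]
Initial: VV[3]=[0, 0, 0, 0]
Event 1: SEND 1->2: VV[1][1]++ -> VV[1]=[0, 1, 0, 0], msg_vec=[0, 1, 0, 0]; VV[2]=max(VV[2],msg_vec) then VV[2][2]++ -> VV[2]=[0, 1, 1, 0]
Event 2: LOCAL 1: VV[1][1]++ -> VV[1]=[0, 2, 0, 0]
Event 3: LOCAL 3: VV[3][3]++ -> VV[3]=[0, 0, 0, 1]
Event 4: SEND 2->3: VV[2][2]++ -> VV[2]=[0, 1, 2, 0], msg_vec=[0, 1, 2, 0]; VV[3]=max(VV[3],msg_vec) then VV[3][3]++ -> VV[3]=[0, 1, 2, 2]
Event 5: SEND 1->0: VV[1][1]++ -> VV[1]=[0, 3, 0, 0], msg_vec=[0, 3, 0, 0]; VV[0]=max(VV[0],msg_vec) then VV[0][0]++ -> VV[0]=[1, 3, 0, 0]
Event 6: SEND 3->0: VV[3][3]++ -> VV[3]=[0, 1, 2, 3], msg_vec=[0, 1, 2, 3]; VV[0]=max(VV[0],msg_vec) then VV[0][0]++ -> VV[0]=[2, 3, 2, 3]
Event 7: SEND 1->2: VV[1][1]++ -> VV[1]=[0, 4, 0, 0], msg_vec=[0, 4, 0, 0]; VV[2]=max(VV[2],msg_vec) then VV[2][2]++ -> VV[2]=[0, 4, 3, 0]
Event 8: LOCAL 3: VV[3][3]++ -> VV[3]=[0, 1, 2, 4]
Event 9: LOCAL 2: VV[2][2]++ -> VV[2]=[0, 4, 4, 0]
Event 10: LOCAL 3: VV[3][3]++ -> VV[3]=[0, 1, 2, 5]
Event 3 stamp: [0, 0, 0, 1]
Event 10 stamp: [0, 1, 2, 5]
[0, 0, 0, 1] <= [0, 1, 2, 5]? True. Equal? False. Happens-before: True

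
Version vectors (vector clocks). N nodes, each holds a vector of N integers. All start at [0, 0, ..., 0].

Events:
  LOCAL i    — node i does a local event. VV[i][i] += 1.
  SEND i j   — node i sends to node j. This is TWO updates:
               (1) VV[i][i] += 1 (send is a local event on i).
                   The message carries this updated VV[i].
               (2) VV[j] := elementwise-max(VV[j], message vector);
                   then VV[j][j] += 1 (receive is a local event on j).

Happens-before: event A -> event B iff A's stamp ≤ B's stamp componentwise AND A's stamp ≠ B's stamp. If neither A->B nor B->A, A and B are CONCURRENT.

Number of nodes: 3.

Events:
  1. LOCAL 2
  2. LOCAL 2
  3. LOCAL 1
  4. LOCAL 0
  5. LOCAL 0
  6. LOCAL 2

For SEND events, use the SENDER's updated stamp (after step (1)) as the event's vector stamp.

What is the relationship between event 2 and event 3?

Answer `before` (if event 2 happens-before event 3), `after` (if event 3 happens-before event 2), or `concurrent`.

Initial: VV[0]=[0, 0, 0]
Initial: VV[1]=[0, 0, 0]
Initial: VV[2]=[0, 0, 0]
Event 1: LOCAL 2: VV[2][2]++ -> VV[2]=[0, 0, 1]
Event 2: LOCAL 2: VV[2][2]++ -> VV[2]=[0, 0, 2]
Event 3: LOCAL 1: VV[1][1]++ -> VV[1]=[0, 1, 0]
Event 4: LOCAL 0: VV[0][0]++ -> VV[0]=[1, 0, 0]
Event 5: LOCAL 0: VV[0][0]++ -> VV[0]=[2, 0, 0]
Event 6: LOCAL 2: VV[2][2]++ -> VV[2]=[0, 0, 3]
Event 2 stamp: [0, 0, 2]
Event 3 stamp: [0, 1, 0]
[0, 0, 2] <= [0, 1, 0]? False
[0, 1, 0] <= [0, 0, 2]? False
Relation: concurrent

Answer: concurrent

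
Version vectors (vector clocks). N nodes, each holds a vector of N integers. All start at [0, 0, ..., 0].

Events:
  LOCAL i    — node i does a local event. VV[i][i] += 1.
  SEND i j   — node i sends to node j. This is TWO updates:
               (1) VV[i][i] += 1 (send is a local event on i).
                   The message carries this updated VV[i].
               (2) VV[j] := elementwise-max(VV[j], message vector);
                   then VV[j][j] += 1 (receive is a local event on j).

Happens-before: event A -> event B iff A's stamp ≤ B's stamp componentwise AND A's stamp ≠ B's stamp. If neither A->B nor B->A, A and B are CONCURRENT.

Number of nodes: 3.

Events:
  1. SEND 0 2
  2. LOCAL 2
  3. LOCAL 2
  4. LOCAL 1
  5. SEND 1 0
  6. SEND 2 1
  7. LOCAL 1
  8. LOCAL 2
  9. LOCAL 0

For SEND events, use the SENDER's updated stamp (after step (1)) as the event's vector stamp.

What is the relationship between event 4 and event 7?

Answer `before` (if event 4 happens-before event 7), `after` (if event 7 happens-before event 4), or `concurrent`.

Answer: before

Derivation:
Initial: VV[0]=[0, 0, 0]
Initial: VV[1]=[0, 0, 0]
Initial: VV[2]=[0, 0, 0]
Event 1: SEND 0->2: VV[0][0]++ -> VV[0]=[1, 0, 0], msg_vec=[1, 0, 0]; VV[2]=max(VV[2],msg_vec) then VV[2][2]++ -> VV[2]=[1, 0, 1]
Event 2: LOCAL 2: VV[2][2]++ -> VV[2]=[1, 0, 2]
Event 3: LOCAL 2: VV[2][2]++ -> VV[2]=[1, 0, 3]
Event 4: LOCAL 1: VV[1][1]++ -> VV[1]=[0, 1, 0]
Event 5: SEND 1->0: VV[1][1]++ -> VV[1]=[0, 2, 0], msg_vec=[0, 2, 0]; VV[0]=max(VV[0],msg_vec) then VV[0][0]++ -> VV[0]=[2, 2, 0]
Event 6: SEND 2->1: VV[2][2]++ -> VV[2]=[1, 0, 4], msg_vec=[1, 0, 4]; VV[1]=max(VV[1],msg_vec) then VV[1][1]++ -> VV[1]=[1, 3, 4]
Event 7: LOCAL 1: VV[1][1]++ -> VV[1]=[1, 4, 4]
Event 8: LOCAL 2: VV[2][2]++ -> VV[2]=[1, 0, 5]
Event 9: LOCAL 0: VV[0][0]++ -> VV[0]=[3, 2, 0]
Event 4 stamp: [0, 1, 0]
Event 7 stamp: [1, 4, 4]
[0, 1, 0] <= [1, 4, 4]? True
[1, 4, 4] <= [0, 1, 0]? False
Relation: before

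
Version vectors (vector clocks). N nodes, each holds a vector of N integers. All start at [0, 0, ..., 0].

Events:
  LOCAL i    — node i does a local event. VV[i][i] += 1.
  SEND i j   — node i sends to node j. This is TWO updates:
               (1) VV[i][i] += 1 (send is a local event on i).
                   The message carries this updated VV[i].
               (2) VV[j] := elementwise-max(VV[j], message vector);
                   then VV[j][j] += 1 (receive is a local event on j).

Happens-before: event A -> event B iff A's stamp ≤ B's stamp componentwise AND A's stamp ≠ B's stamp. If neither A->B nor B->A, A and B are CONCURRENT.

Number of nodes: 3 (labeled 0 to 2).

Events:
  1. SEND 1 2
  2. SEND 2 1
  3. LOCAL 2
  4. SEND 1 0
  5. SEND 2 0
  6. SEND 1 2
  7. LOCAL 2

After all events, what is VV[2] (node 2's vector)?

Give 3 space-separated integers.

Initial: VV[0]=[0, 0, 0]
Initial: VV[1]=[0, 0, 0]
Initial: VV[2]=[0, 0, 0]
Event 1: SEND 1->2: VV[1][1]++ -> VV[1]=[0, 1, 0], msg_vec=[0, 1, 0]; VV[2]=max(VV[2],msg_vec) then VV[2][2]++ -> VV[2]=[0, 1, 1]
Event 2: SEND 2->1: VV[2][2]++ -> VV[2]=[0, 1, 2], msg_vec=[0, 1, 2]; VV[1]=max(VV[1],msg_vec) then VV[1][1]++ -> VV[1]=[0, 2, 2]
Event 3: LOCAL 2: VV[2][2]++ -> VV[2]=[0, 1, 3]
Event 4: SEND 1->0: VV[1][1]++ -> VV[1]=[0, 3, 2], msg_vec=[0, 3, 2]; VV[0]=max(VV[0],msg_vec) then VV[0][0]++ -> VV[0]=[1, 3, 2]
Event 5: SEND 2->0: VV[2][2]++ -> VV[2]=[0, 1, 4], msg_vec=[0, 1, 4]; VV[0]=max(VV[0],msg_vec) then VV[0][0]++ -> VV[0]=[2, 3, 4]
Event 6: SEND 1->2: VV[1][1]++ -> VV[1]=[0, 4, 2], msg_vec=[0, 4, 2]; VV[2]=max(VV[2],msg_vec) then VV[2][2]++ -> VV[2]=[0, 4, 5]
Event 7: LOCAL 2: VV[2][2]++ -> VV[2]=[0, 4, 6]
Final vectors: VV[0]=[2, 3, 4]; VV[1]=[0, 4, 2]; VV[2]=[0, 4, 6]

Answer: 0 4 6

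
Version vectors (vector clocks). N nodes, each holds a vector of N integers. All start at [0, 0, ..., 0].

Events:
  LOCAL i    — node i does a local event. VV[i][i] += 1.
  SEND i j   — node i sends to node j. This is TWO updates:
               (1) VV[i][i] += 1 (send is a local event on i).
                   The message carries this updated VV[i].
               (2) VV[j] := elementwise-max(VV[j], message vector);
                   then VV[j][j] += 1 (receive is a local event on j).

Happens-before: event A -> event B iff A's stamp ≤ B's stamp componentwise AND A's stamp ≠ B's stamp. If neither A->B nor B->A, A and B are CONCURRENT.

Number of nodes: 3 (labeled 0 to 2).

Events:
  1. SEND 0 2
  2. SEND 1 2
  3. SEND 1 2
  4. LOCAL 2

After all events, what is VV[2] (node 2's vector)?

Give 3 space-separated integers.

Initial: VV[0]=[0, 0, 0]
Initial: VV[1]=[0, 0, 0]
Initial: VV[2]=[0, 0, 0]
Event 1: SEND 0->2: VV[0][0]++ -> VV[0]=[1, 0, 0], msg_vec=[1, 0, 0]; VV[2]=max(VV[2],msg_vec) then VV[2][2]++ -> VV[2]=[1, 0, 1]
Event 2: SEND 1->2: VV[1][1]++ -> VV[1]=[0, 1, 0], msg_vec=[0, 1, 0]; VV[2]=max(VV[2],msg_vec) then VV[2][2]++ -> VV[2]=[1, 1, 2]
Event 3: SEND 1->2: VV[1][1]++ -> VV[1]=[0, 2, 0], msg_vec=[0, 2, 0]; VV[2]=max(VV[2],msg_vec) then VV[2][2]++ -> VV[2]=[1, 2, 3]
Event 4: LOCAL 2: VV[2][2]++ -> VV[2]=[1, 2, 4]
Final vectors: VV[0]=[1, 0, 0]; VV[1]=[0, 2, 0]; VV[2]=[1, 2, 4]

Answer: 1 2 4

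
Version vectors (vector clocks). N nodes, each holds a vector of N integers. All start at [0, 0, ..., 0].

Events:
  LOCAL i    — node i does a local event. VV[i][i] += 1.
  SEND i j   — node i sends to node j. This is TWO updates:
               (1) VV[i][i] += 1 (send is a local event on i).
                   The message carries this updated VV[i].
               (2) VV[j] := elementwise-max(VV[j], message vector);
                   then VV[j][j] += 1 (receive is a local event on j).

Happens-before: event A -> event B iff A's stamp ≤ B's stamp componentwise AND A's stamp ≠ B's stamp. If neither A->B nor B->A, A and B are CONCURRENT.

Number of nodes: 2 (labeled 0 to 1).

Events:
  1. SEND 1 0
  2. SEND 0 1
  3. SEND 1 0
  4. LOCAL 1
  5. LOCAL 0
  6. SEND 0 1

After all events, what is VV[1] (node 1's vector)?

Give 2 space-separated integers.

Answer: 5 5

Derivation:
Initial: VV[0]=[0, 0]
Initial: VV[1]=[0, 0]
Event 1: SEND 1->0: VV[1][1]++ -> VV[1]=[0, 1], msg_vec=[0, 1]; VV[0]=max(VV[0],msg_vec) then VV[0][0]++ -> VV[0]=[1, 1]
Event 2: SEND 0->1: VV[0][0]++ -> VV[0]=[2, 1], msg_vec=[2, 1]; VV[1]=max(VV[1],msg_vec) then VV[1][1]++ -> VV[1]=[2, 2]
Event 3: SEND 1->0: VV[1][1]++ -> VV[1]=[2, 3], msg_vec=[2, 3]; VV[0]=max(VV[0],msg_vec) then VV[0][0]++ -> VV[0]=[3, 3]
Event 4: LOCAL 1: VV[1][1]++ -> VV[1]=[2, 4]
Event 5: LOCAL 0: VV[0][0]++ -> VV[0]=[4, 3]
Event 6: SEND 0->1: VV[0][0]++ -> VV[0]=[5, 3], msg_vec=[5, 3]; VV[1]=max(VV[1],msg_vec) then VV[1][1]++ -> VV[1]=[5, 5]
Final vectors: VV[0]=[5, 3]; VV[1]=[5, 5]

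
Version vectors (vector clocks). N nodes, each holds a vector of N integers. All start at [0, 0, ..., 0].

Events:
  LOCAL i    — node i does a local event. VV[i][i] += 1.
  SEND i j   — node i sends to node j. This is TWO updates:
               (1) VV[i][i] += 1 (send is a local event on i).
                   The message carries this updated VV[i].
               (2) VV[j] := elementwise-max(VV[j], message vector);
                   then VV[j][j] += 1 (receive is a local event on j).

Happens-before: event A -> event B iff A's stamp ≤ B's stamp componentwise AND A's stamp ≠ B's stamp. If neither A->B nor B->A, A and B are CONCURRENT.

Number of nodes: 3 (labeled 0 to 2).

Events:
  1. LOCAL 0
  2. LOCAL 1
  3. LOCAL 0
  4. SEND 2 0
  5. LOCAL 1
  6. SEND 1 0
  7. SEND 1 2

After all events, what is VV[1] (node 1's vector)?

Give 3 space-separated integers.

Initial: VV[0]=[0, 0, 0]
Initial: VV[1]=[0, 0, 0]
Initial: VV[2]=[0, 0, 0]
Event 1: LOCAL 0: VV[0][0]++ -> VV[0]=[1, 0, 0]
Event 2: LOCAL 1: VV[1][1]++ -> VV[1]=[0, 1, 0]
Event 3: LOCAL 0: VV[0][0]++ -> VV[0]=[2, 0, 0]
Event 4: SEND 2->0: VV[2][2]++ -> VV[2]=[0, 0, 1], msg_vec=[0, 0, 1]; VV[0]=max(VV[0],msg_vec) then VV[0][0]++ -> VV[0]=[3, 0, 1]
Event 5: LOCAL 1: VV[1][1]++ -> VV[1]=[0, 2, 0]
Event 6: SEND 1->0: VV[1][1]++ -> VV[1]=[0, 3, 0], msg_vec=[0, 3, 0]; VV[0]=max(VV[0],msg_vec) then VV[0][0]++ -> VV[0]=[4, 3, 1]
Event 7: SEND 1->2: VV[1][1]++ -> VV[1]=[0, 4, 0], msg_vec=[0, 4, 0]; VV[2]=max(VV[2],msg_vec) then VV[2][2]++ -> VV[2]=[0, 4, 2]
Final vectors: VV[0]=[4, 3, 1]; VV[1]=[0, 4, 0]; VV[2]=[0, 4, 2]

Answer: 0 4 0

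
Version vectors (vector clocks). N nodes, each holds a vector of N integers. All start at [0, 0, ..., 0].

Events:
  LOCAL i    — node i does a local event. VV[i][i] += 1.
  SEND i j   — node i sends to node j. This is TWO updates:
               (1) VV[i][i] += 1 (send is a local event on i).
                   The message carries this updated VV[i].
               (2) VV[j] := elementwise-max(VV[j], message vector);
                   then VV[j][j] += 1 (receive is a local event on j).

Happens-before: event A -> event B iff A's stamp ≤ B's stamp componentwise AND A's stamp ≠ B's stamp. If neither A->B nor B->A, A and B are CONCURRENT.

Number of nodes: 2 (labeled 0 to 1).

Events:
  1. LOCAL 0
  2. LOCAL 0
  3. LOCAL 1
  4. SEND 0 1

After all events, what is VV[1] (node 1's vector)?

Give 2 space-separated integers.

Initial: VV[0]=[0, 0]
Initial: VV[1]=[0, 0]
Event 1: LOCAL 0: VV[0][0]++ -> VV[0]=[1, 0]
Event 2: LOCAL 0: VV[0][0]++ -> VV[0]=[2, 0]
Event 3: LOCAL 1: VV[1][1]++ -> VV[1]=[0, 1]
Event 4: SEND 0->1: VV[0][0]++ -> VV[0]=[3, 0], msg_vec=[3, 0]; VV[1]=max(VV[1],msg_vec) then VV[1][1]++ -> VV[1]=[3, 2]
Final vectors: VV[0]=[3, 0]; VV[1]=[3, 2]

Answer: 3 2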